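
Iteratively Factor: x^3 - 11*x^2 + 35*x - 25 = (x - 5)*(x^2 - 6*x + 5) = (x - 5)*(x - 1)*(x - 5)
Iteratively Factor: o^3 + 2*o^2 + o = (o)*(o^2 + 2*o + 1) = o*(o + 1)*(o + 1)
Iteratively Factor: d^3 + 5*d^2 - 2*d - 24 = (d + 3)*(d^2 + 2*d - 8) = (d - 2)*(d + 3)*(d + 4)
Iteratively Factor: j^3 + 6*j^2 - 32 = (j - 2)*(j^2 + 8*j + 16) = (j - 2)*(j + 4)*(j + 4)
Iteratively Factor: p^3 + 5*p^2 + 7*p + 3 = (p + 1)*(p^2 + 4*p + 3) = (p + 1)*(p + 3)*(p + 1)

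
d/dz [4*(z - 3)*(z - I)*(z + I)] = 12*z^2 - 24*z + 4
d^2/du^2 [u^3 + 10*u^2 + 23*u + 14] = 6*u + 20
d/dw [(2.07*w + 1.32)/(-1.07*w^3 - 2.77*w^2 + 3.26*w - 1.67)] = (4.4298*w^3 + 9.9711*w^2 + 7.3128*w - 7.7601)/(1.1449*w^6 + 5.9278*w^5 + 0.6965*w^4 - 14.4866*w^3 + 19.8794*w^2 - 10.8884*w + 2.7889)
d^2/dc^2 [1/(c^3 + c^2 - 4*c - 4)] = 2*(-(3*c + 1)*(c^3 + c^2 - 4*c - 4) + (3*c^2 + 2*c - 4)^2)/(c^3 + c^2 - 4*c - 4)^3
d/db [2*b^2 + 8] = 4*b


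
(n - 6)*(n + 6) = n^2 - 36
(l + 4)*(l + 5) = l^2 + 9*l + 20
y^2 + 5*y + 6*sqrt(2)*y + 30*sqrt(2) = (y + 5)*(y + 6*sqrt(2))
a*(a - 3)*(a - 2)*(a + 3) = a^4 - 2*a^3 - 9*a^2 + 18*a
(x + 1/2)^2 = x^2 + x + 1/4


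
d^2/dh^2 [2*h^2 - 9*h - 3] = 4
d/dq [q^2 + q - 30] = 2*q + 1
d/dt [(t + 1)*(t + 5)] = 2*t + 6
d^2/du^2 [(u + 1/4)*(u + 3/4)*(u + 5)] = 6*u + 12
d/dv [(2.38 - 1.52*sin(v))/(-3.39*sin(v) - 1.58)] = 10.4698*cos(v)/(3.39*sin(v) + 1.58)^2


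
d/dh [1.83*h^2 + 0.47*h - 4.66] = 3.66*h + 0.47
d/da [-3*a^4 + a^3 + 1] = a^2*(3 - 12*a)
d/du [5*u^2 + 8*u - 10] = 10*u + 8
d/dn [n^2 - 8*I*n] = 2*n - 8*I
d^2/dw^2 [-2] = 0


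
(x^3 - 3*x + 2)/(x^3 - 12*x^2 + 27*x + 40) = (x^3 - 3*x + 2)/(x^3 - 12*x^2 + 27*x + 40)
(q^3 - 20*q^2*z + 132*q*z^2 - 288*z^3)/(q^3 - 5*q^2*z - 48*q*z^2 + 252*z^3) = (q - 8*z)/(q + 7*z)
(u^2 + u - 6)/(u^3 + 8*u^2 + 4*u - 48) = (u + 3)/(u^2 + 10*u + 24)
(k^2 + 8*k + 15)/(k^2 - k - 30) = (k + 3)/(k - 6)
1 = 1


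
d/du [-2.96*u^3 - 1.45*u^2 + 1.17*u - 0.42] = -8.88*u^2 - 2.9*u + 1.17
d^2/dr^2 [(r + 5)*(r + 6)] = 2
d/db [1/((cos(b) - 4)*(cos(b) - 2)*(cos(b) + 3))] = (3*cos(b)^2 - 6*cos(b) - 10)*sin(b)/((cos(b) - 4)^2*(cos(b) - 2)^2*(cos(b) + 3)^2)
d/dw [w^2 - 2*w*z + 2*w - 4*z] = 2*w - 2*z + 2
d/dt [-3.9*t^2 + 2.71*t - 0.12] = 2.71 - 7.8*t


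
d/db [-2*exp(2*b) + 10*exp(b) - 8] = (10 - 4*exp(b))*exp(b)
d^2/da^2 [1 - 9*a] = 0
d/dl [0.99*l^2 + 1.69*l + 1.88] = 1.98*l + 1.69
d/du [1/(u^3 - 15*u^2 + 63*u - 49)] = 3*(-u^2 + 10*u - 21)/(u^3 - 15*u^2 + 63*u - 49)^2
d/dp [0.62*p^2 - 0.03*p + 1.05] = 1.24*p - 0.03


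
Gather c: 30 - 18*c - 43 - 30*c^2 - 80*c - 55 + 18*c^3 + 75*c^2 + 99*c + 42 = 18*c^3 + 45*c^2 + c - 26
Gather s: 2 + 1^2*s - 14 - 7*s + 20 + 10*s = 4*s + 8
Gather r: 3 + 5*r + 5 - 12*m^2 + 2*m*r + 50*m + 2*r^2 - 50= -12*m^2 + 50*m + 2*r^2 + r*(2*m + 5) - 42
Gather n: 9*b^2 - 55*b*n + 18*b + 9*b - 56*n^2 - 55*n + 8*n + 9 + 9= 9*b^2 + 27*b - 56*n^2 + n*(-55*b - 47) + 18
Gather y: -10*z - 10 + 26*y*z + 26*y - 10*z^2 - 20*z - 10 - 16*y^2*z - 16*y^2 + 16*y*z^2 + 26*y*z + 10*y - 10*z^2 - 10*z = y^2*(-16*z - 16) + y*(16*z^2 + 52*z + 36) - 20*z^2 - 40*z - 20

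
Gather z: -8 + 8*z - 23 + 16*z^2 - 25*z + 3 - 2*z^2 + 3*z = 14*z^2 - 14*z - 28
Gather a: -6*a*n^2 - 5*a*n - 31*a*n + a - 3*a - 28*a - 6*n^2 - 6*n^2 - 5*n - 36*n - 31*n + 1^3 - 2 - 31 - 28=a*(-6*n^2 - 36*n - 30) - 12*n^2 - 72*n - 60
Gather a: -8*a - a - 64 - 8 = -9*a - 72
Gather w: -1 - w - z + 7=-w - z + 6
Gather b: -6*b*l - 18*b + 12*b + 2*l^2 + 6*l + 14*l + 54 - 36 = b*(-6*l - 6) + 2*l^2 + 20*l + 18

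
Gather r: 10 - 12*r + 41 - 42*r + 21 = 72 - 54*r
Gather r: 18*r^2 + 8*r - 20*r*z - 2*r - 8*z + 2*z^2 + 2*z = 18*r^2 + r*(6 - 20*z) + 2*z^2 - 6*z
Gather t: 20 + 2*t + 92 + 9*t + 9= 11*t + 121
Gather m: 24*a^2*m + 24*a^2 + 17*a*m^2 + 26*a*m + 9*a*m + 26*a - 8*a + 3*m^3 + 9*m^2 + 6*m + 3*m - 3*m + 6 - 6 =24*a^2 + 18*a + 3*m^3 + m^2*(17*a + 9) + m*(24*a^2 + 35*a + 6)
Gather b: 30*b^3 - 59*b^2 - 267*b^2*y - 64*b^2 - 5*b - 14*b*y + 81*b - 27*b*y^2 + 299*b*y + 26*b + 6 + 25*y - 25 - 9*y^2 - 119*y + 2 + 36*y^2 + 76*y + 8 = 30*b^3 + b^2*(-267*y - 123) + b*(-27*y^2 + 285*y + 102) + 27*y^2 - 18*y - 9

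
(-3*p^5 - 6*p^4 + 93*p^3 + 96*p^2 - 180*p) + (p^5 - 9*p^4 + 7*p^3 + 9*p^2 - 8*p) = -2*p^5 - 15*p^4 + 100*p^3 + 105*p^2 - 188*p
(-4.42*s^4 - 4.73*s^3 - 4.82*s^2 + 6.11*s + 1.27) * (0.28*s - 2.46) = -1.2376*s^5 + 9.5488*s^4 + 10.2862*s^3 + 13.568*s^2 - 14.675*s - 3.1242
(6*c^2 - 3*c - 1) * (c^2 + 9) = 6*c^4 - 3*c^3 + 53*c^2 - 27*c - 9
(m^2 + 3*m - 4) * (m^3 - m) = m^5 + 3*m^4 - 5*m^3 - 3*m^2 + 4*m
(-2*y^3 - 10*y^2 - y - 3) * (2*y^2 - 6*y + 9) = -4*y^5 - 8*y^4 + 40*y^3 - 90*y^2 + 9*y - 27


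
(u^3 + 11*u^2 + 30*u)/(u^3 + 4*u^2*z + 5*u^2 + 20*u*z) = (u + 6)/(u + 4*z)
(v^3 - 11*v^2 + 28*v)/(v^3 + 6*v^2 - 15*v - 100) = v*(v - 7)/(v^2 + 10*v + 25)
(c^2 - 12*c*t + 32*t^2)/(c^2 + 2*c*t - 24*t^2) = (c - 8*t)/(c + 6*t)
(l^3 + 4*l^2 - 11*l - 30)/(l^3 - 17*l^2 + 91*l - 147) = (l^2 + 7*l + 10)/(l^2 - 14*l + 49)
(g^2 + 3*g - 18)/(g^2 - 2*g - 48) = (g - 3)/(g - 8)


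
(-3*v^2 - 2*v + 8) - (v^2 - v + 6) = -4*v^2 - v + 2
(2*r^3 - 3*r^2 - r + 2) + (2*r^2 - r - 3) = 2*r^3 - r^2 - 2*r - 1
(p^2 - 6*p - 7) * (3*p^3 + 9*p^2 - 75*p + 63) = 3*p^5 - 9*p^4 - 150*p^3 + 450*p^2 + 147*p - 441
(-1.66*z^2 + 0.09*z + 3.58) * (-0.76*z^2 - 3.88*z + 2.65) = 1.2616*z^4 + 6.3724*z^3 - 7.469*z^2 - 13.6519*z + 9.487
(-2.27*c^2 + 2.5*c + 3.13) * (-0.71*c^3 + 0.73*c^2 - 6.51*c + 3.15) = 1.6117*c^5 - 3.4321*c^4 + 14.3804*c^3 - 21.1406*c^2 - 12.5013*c + 9.8595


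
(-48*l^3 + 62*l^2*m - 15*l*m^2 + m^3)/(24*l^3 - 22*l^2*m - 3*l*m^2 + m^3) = (-8*l + m)/(4*l + m)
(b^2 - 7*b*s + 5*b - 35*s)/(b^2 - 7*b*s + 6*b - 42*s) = (b + 5)/(b + 6)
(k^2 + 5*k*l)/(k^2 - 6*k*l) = (k + 5*l)/(k - 6*l)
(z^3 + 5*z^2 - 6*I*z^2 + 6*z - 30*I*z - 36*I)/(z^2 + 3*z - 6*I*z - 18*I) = z + 2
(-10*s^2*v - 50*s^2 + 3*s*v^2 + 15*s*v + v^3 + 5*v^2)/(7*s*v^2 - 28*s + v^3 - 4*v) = (-10*s^2*v - 50*s^2 + 3*s*v^2 + 15*s*v + v^3 + 5*v^2)/(7*s*v^2 - 28*s + v^3 - 4*v)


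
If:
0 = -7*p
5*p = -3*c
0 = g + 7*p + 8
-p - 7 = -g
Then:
No Solution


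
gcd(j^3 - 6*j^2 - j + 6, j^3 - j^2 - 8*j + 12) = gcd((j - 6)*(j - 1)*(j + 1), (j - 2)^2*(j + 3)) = 1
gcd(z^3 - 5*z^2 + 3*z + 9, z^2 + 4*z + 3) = z + 1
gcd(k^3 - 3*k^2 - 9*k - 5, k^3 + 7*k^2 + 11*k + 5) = k^2 + 2*k + 1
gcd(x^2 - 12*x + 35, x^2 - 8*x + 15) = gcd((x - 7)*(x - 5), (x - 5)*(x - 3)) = x - 5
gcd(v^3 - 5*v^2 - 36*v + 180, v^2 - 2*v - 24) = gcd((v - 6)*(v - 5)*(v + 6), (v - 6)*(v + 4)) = v - 6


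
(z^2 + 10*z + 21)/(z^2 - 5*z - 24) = (z + 7)/(z - 8)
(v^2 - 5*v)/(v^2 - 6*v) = (v - 5)/(v - 6)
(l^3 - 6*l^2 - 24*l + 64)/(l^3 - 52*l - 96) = (l^2 + 2*l - 8)/(l^2 + 8*l + 12)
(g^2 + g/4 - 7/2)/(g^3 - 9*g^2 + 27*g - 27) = (4*g^2 + g - 14)/(4*(g^3 - 9*g^2 + 27*g - 27))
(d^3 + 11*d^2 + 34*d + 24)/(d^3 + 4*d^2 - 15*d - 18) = (d + 4)/(d - 3)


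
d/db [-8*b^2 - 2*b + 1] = -16*b - 2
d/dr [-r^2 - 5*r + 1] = -2*r - 5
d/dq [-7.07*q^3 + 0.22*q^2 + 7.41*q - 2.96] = -21.21*q^2 + 0.44*q + 7.41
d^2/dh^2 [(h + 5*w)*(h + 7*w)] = 2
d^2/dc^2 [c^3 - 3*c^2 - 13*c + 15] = 6*c - 6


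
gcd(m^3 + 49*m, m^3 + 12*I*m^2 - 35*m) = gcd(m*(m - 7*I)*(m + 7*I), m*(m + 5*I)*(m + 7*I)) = m^2 + 7*I*m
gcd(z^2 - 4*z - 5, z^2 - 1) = z + 1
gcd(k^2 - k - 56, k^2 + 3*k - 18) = 1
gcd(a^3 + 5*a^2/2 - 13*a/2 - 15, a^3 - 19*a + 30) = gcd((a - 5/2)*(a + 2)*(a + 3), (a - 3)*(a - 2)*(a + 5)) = 1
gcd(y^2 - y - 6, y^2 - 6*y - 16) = y + 2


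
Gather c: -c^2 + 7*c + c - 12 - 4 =-c^2 + 8*c - 16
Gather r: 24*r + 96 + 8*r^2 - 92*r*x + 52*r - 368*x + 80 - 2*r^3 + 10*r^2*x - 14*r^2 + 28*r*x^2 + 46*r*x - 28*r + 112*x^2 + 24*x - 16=-2*r^3 + r^2*(10*x - 6) + r*(28*x^2 - 46*x + 48) + 112*x^2 - 344*x + 160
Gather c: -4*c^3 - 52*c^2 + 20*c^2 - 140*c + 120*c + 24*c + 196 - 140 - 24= -4*c^3 - 32*c^2 + 4*c + 32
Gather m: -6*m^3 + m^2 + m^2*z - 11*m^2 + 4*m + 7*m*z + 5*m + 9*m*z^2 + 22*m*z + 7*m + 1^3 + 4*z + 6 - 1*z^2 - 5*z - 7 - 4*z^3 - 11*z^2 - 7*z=-6*m^3 + m^2*(z - 10) + m*(9*z^2 + 29*z + 16) - 4*z^3 - 12*z^2 - 8*z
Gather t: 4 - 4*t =4 - 4*t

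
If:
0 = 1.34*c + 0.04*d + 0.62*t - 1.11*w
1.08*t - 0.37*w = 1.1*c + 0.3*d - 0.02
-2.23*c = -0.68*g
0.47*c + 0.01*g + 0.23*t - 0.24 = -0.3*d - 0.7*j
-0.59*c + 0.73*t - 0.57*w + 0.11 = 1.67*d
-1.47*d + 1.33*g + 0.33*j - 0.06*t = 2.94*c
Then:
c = -0.01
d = 0.07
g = -0.02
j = 0.32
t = -0.01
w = -0.01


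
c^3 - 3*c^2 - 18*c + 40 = (c - 5)*(c - 2)*(c + 4)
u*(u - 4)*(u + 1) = u^3 - 3*u^2 - 4*u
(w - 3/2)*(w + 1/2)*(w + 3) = w^3 + 2*w^2 - 15*w/4 - 9/4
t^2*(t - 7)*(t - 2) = t^4 - 9*t^3 + 14*t^2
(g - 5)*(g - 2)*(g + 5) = g^3 - 2*g^2 - 25*g + 50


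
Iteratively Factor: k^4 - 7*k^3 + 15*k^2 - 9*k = (k)*(k^3 - 7*k^2 + 15*k - 9) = k*(k - 3)*(k^2 - 4*k + 3) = k*(k - 3)*(k - 1)*(k - 3)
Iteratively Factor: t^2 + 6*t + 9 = (t + 3)*(t + 3)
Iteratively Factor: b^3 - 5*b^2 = (b - 5)*(b^2) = b*(b - 5)*(b)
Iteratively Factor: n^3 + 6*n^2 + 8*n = (n)*(n^2 + 6*n + 8) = n*(n + 2)*(n + 4)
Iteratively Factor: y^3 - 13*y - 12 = (y + 1)*(y^2 - y - 12) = (y + 1)*(y + 3)*(y - 4)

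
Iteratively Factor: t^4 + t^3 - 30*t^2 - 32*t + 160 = (t + 4)*(t^3 - 3*t^2 - 18*t + 40) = (t - 5)*(t + 4)*(t^2 + 2*t - 8) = (t - 5)*(t + 4)^2*(t - 2)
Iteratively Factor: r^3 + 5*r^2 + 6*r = (r + 3)*(r^2 + 2*r) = (r + 2)*(r + 3)*(r)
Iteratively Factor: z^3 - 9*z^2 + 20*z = (z - 4)*(z^2 - 5*z) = z*(z - 4)*(z - 5)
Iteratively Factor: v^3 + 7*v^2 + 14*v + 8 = (v + 1)*(v^2 + 6*v + 8) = (v + 1)*(v + 4)*(v + 2)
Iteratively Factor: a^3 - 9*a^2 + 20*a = (a - 4)*(a^2 - 5*a) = a*(a - 4)*(a - 5)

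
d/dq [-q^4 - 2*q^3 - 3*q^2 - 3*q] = -4*q^3 - 6*q^2 - 6*q - 3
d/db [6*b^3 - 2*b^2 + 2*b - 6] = 18*b^2 - 4*b + 2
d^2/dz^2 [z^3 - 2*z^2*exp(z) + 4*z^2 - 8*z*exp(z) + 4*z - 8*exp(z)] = -2*z^2*exp(z) - 16*z*exp(z) + 6*z - 28*exp(z) + 8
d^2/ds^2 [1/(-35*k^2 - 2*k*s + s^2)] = 2*(-35*k^2 - 2*k*s + s^2 - 4*(k - s)^2)/(35*k^2 + 2*k*s - s^2)^3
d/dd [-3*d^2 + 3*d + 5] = 3 - 6*d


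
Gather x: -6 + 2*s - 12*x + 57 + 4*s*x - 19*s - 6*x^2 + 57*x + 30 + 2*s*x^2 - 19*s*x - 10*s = -27*s + x^2*(2*s - 6) + x*(45 - 15*s) + 81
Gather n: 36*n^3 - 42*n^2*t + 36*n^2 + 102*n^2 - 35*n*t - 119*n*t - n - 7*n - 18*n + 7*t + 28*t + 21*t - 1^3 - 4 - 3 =36*n^3 + n^2*(138 - 42*t) + n*(-154*t - 26) + 56*t - 8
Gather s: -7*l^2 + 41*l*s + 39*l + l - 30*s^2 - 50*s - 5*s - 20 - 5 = -7*l^2 + 40*l - 30*s^2 + s*(41*l - 55) - 25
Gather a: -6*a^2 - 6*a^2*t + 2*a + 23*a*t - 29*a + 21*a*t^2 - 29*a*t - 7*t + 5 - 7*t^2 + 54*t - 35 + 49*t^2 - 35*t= a^2*(-6*t - 6) + a*(21*t^2 - 6*t - 27) + 42*t^2 + 12*t - 30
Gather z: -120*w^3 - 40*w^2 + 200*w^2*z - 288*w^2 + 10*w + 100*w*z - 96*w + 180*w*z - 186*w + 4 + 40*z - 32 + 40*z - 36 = -120*w^3 - 328*w^2 - 272*w + z*(200*w^2 + 280*w + 80) - 64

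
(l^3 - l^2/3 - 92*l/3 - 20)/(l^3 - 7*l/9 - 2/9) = 3*(l^2 - l - 30)/(3*l^2 - 2*l - 1)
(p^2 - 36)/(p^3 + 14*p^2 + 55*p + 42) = (p - 6)/(p^2 + 8*p + 7)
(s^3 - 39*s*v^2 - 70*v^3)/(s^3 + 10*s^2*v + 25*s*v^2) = (s^2 - 5*s*v - 14*v^2)/(s*(s + 5*v))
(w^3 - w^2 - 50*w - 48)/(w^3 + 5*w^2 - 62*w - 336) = (w + 1)/(w + 7)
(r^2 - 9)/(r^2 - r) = (r^2 - 9)/(r*(r - 1))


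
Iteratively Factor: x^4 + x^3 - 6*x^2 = (x)*(x^3 + x^2 - 6*x) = x*(x + 3)*(x^2 - 2*x) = x*(x - 2)*(x + 3)*(x)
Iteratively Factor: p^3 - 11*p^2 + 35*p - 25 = (p - 1)*(p^2 - 10*p + 25) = (p - 5)*(p - 1)*(p - 5)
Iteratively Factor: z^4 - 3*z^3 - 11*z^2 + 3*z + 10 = (z + 1)*(z^3 - 4*z^2 - 7*z + 10) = (z - 1)*(z + 1)*(z^2 - 3*z - 10) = (z - 5)*(z - 1)*(z + 1)*(z + 2)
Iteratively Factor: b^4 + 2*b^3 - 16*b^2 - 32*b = (b + 4)*(b^3 - 2*b^2 - 8*b) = (b + 2)*(b + 4)*(b^2 - 4*b) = b*(b + 2)*(b + 4)*(b - 4)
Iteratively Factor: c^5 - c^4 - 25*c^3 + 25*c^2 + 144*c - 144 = (c - 4)*(c^4 + 3*c^3 - 13*c^2 - 27*c + 36) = (c - 4)*(c + 3)*(c^3 - 13*c + 12) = (c - 4)*(c + 3)*(c + 4)*(c^2 - 4*c + 3) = (c - 4)*(c - 3)*(c + 3)*(c + 4)*(c - 1)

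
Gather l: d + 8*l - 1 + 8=d + 8*l + 7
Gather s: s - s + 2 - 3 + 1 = 0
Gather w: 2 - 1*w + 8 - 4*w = 10 - 5*w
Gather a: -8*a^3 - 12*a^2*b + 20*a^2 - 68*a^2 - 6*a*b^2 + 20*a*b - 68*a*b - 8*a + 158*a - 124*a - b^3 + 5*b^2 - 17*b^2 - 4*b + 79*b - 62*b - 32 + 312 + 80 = -8*a^3 + a^2*(-12*b - 48) + a*(-6*b^2 - 48*b + 26) - b^3 - 12*b^2 + 13*b + 360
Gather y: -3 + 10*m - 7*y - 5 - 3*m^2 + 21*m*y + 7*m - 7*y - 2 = -3*m^2 + 17*m + y*(21*m - 14) - 10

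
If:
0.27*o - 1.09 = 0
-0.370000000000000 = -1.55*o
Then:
No Solution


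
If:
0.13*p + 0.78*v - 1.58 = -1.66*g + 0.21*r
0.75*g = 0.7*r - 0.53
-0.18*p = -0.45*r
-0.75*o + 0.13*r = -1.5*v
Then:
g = 0.83721209693571 - 0.43741237732826*v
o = 1.91876627278189*v + 0.28672034181187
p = 4.13538954536351 - 1.17164029641498*v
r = 1.6541558181454 - 0.468656118565992*v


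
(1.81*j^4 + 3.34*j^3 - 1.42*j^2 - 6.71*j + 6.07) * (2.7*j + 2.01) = 4.887*j^5 + 12.6561*j^4 + 2.8794*j^3 - 20.9712*j^2 + 2.9019*j + 12.2007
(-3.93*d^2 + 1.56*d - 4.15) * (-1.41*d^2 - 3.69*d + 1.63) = 5.5413*d^4 + 12.3021*d^3 - 6.3108*d^2 + 17.8563*d - 6.7645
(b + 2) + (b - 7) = 2*b - 5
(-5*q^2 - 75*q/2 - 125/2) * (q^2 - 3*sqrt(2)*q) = -5*q^4 - 75*q^3/2 + 15*sqrt(2)*q^3 - 125*q^2/2 + 225*sqrt(2)*q^2/2 + 375*sqrt(2)*q/2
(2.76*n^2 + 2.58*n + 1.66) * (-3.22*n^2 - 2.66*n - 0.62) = -8.8872*n^4 - 15.6492*n^3 - 13.9192*n^2 - 6.0152*n - 1.0292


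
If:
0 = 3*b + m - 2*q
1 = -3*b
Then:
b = -1/3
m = 2*q + 1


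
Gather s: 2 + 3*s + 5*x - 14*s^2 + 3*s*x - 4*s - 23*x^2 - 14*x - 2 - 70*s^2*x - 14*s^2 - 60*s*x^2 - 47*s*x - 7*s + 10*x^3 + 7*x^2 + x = s^2*(-70*x - 28) + s*(-60*x^2 - 44*x - 8) + 10*x^3 - 16*x^2 - 8*x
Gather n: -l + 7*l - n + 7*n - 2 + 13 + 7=6*l + 6*n + 18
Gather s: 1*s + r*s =s*(r + 1)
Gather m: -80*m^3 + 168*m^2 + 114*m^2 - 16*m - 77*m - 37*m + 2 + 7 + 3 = -80*m^3 + 282*m^2 - 130*m + 12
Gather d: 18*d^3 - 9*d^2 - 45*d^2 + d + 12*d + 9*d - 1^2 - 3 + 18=18*d^3 - 54*d^2 + 22*d + 14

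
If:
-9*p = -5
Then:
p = 5/9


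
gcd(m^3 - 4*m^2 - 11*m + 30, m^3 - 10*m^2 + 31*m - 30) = m^2 - 7*m + 10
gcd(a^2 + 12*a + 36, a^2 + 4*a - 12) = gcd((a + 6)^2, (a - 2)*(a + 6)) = a + 6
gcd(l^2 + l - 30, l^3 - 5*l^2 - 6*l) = 1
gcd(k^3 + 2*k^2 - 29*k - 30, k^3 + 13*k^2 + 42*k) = k + 6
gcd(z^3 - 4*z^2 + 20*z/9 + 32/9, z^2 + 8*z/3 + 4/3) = z + 2/3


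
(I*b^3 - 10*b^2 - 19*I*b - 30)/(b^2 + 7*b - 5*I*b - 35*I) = (I*b^3 - 10*b^2 - 19*I*b - 30)/(b^2 + b*(7 - 5*I) - 35*I)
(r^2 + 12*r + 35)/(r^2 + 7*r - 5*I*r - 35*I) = (r + 5)/(r - 5*I)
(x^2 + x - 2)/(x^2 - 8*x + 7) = (x + 2)/(x - 7)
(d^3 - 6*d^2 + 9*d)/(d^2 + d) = (d^2 - 6*d + 9)/(d + 1)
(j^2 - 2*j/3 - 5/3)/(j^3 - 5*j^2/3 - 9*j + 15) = (j + 1)/(j^2 - 9)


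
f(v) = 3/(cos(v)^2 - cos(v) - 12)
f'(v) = 3*(2*sin(v)*cos(v) - sin(v))/(cos(v)^2 - cos(v) - 12)^2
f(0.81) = -0.25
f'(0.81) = 0.01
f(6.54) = -0.25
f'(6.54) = 0.00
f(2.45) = -0.28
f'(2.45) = -0.04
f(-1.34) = -0.25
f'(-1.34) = 0.01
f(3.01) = -0.30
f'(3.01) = -0.01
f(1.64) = -0.25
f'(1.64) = -0.02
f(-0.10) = -0.25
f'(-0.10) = -0.00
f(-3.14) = -0.30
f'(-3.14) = 0.00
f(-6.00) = -0.25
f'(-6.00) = 0.01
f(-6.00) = -0.25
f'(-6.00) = 0.01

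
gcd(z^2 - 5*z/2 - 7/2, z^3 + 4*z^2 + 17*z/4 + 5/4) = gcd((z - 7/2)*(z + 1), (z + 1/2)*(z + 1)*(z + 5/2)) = z + 1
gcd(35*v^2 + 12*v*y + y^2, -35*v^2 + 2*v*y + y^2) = 7*v + y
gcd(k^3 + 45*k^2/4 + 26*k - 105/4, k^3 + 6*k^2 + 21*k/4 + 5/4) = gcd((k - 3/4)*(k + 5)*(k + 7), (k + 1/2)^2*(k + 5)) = k + 5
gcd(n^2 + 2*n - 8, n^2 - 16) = n + 4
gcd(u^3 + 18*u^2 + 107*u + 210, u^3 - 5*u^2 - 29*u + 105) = u + 5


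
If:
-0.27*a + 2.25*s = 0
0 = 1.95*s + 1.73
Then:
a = -7.39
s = -0.89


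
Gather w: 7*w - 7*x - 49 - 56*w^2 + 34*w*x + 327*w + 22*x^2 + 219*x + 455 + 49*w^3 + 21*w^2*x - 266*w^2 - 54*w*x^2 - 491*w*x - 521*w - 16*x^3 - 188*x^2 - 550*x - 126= 49*w^3 + w^2*(21*x - 322) + w*(-54*x^2 - 457*x - 187) - 16*x^3 - 166*x^2 - 338*x + 280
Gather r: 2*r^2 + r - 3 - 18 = 2*r^2 + r - 21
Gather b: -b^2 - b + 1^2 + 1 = -b^2 - b + 2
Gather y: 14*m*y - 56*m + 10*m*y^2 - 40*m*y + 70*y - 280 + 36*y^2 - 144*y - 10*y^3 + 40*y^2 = -56*m - 10*y^3 + y^2*(10*m + 76) + y*(-26*m - 74) - 280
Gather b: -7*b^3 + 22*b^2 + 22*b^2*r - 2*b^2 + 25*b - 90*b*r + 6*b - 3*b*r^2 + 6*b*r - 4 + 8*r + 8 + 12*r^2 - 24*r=-7*b^3 + b^2*(22*r + 20) + b*(-3*r^2 - 84*r + 31) + 12*r^2 - 16*r + 4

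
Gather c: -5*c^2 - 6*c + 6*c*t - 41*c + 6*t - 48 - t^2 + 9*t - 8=-5*c^2 + c*(6*t - 47) - t^2 + 15*t - 56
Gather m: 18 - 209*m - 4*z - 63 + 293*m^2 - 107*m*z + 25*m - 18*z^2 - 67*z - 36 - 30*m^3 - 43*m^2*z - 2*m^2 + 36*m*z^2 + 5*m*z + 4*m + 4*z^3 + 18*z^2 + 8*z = -30*m^3 + m^2*(291 - 43*z) + m*(36*z^2 - 102*z - 180) + 4*z^3 - 63*z - 81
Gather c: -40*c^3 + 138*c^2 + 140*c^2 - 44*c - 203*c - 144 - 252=-40*c^3 + 278*c^2 - 247*c - 396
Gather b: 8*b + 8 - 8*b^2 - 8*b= 8 - 8*b^2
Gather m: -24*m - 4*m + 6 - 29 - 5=-28*m - 28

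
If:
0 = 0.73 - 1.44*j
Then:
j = 0.51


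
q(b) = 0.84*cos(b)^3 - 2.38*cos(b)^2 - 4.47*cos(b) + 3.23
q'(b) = -2.52*sin(b)*cos(b)^2 + 4.76*sin(b)*cos(b) + 4.47*sin(b)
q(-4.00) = 4.90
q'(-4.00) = 0.21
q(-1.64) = 3.53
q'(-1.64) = -4.12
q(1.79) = 4.08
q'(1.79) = 3.24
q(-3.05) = 4.49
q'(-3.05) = 0.25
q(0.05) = -2.77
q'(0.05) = 0.34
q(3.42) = 4.58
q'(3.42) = 0.67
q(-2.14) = 4.82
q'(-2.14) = -0.99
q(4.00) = 4.90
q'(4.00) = -0.21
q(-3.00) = 4.51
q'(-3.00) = 0.38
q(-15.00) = 4.88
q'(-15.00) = 0.39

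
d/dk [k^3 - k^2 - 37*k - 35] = 3*k^2 - 2*k - 37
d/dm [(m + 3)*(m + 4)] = 2*m + 7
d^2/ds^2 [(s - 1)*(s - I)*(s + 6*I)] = 6*s - 2 + 10*I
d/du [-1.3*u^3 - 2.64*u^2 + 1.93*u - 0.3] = -3.9*u^2 - 5.28*u + 1.93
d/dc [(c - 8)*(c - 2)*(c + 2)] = 3*c^2 - 16*c - 4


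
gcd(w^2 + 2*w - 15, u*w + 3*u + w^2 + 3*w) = 1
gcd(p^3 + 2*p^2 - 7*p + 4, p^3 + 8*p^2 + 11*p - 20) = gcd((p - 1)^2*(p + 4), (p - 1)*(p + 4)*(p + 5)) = p^2 + 3*p - 4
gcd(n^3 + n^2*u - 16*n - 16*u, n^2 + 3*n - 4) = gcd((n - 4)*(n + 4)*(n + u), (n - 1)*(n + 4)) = n + 4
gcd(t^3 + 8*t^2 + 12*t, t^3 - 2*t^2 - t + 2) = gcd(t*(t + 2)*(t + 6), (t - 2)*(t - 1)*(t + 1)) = 1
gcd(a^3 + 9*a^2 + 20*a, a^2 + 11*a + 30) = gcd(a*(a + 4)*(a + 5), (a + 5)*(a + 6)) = a + 5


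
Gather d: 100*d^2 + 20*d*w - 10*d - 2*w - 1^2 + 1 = 100*d^2 + d*(20*w - 10) - 2*w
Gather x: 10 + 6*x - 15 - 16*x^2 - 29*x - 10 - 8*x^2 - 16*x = -24*x^2 - 39*x - 15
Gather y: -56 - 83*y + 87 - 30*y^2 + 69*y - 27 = -30*y^2 - 14*y + 4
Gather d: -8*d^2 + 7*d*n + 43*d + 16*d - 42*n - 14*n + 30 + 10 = -8*d^2 + d*(7*n + 59) - 56*n + 40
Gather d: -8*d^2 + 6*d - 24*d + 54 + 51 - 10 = -8*d^2 - 18*d + 95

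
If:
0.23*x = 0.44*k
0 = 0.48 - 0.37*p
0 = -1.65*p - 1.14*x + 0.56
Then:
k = -0.72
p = 1.30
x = -1.39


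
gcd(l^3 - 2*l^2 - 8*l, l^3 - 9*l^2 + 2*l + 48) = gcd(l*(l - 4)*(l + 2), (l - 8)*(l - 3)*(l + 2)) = l + 2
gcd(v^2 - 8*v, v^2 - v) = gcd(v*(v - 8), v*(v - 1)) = v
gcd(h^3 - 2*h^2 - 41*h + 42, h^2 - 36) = h + 6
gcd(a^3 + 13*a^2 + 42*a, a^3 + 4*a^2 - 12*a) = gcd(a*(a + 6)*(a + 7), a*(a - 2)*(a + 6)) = a^2 + 6*a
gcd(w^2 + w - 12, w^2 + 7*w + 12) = w + 4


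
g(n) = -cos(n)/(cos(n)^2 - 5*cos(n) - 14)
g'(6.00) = 0.01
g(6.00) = 0.05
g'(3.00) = -0.03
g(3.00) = -0.12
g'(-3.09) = 0.01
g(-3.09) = -0.12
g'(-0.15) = 0.01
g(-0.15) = 0.06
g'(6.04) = 0.01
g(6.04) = 0.05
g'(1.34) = -0.06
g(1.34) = 0.02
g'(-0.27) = 0.01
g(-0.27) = 0.05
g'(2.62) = -0.09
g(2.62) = -0.10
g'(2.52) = -0.10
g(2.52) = -0.09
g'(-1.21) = 0.05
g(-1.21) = 0.02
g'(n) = -(2*sin(n)*cos(n) - 5*sin(n))*cos(n)/(cos(n)^2 - 5*cos(n) - 14)^2 + sin(n)/(cos(n)^2 - 5*cos(n) - 14) = (sin(n)^2 - 15)*sin(n)/((cos(n) - 7)^2*(cos(n) + 2)^2)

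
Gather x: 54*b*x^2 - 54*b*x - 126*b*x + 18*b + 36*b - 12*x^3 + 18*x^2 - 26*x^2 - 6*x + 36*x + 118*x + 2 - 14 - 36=54*b - 12*x^3 + x^2*(54*b - 8) + x*(148 - 180*b) - 48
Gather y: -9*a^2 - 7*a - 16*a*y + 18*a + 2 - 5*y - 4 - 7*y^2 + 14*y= -9*a^2 + 11*a - 7*y^2 + y*(9 - 16*a) - 2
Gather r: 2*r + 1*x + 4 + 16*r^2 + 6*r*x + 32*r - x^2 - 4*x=16*r^2 + r*(6*x + 34) - x^2 - 3*x + 4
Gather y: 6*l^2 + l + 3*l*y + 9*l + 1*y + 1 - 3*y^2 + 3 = 6*l^2 + 10*l - 3*y^2 + y*(3*l + 1) + 4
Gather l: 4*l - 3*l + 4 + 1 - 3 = l + 2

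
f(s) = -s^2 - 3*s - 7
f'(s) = -2*s - 3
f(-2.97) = -6.91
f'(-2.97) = 2.94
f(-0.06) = -6.82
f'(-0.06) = -2.88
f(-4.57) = -14.17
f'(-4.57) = 6.14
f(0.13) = -7.41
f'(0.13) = -3.26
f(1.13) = -11.67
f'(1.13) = -5.26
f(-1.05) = -4.95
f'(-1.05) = -0.90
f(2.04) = -17.28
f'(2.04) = -7.08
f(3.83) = -33.16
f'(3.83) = -10.66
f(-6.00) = -25.00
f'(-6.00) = 9.00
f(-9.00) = -61.00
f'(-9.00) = 15.00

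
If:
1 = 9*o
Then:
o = 1/9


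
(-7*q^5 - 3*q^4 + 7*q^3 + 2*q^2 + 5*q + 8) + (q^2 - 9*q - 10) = -7*q^5 - 3*q^4 + 7*q^3 + 3*q^2 - 4*q - 2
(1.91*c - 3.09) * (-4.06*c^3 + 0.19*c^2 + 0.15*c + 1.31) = -7.7546*c^4 + 12.9083*c^3 - 0.3006*c^2 + 2.0386*c - 4.0479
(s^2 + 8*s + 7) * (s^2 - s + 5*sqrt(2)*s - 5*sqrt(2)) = s^4 + 7*s^3 + 5*sqrt(2)*s^3 - s^2 + 35*sqrt(2)*s^2 - 5*sqrt(2)*s - 7*s - 35*sqrt(2)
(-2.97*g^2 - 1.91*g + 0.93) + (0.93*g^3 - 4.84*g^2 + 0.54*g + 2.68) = 0.93*g^3 - 7.81*g^2 - 1.37*g + 3.61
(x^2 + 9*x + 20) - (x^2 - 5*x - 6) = 14*x + 26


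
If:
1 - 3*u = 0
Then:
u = 1/3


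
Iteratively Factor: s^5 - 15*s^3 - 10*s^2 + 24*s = (s - 4)*(s^4 + 4*s^3 + s^2 - 6*s) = (s - 4)*(s + 2)*(s^3 + 2*s^2 - 3*s) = s*(s - 4)*(s + 2)*(s^2 + 2*s - 3) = s*(s - 4)*(s + 2)*(s + 3)*(s - 1)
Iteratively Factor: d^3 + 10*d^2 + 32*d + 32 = (d + 4)*(d^2 + 6*d + 8) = (d + 4)^2*(d + 2)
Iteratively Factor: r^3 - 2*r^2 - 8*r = (r)*(r^2 - 2*r - 8) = r*(r - 4)*(r + 2)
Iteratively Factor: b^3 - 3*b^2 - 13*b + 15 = (b + 3)*(b^2 - 6*b + 5) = (b - 1)*(b + 3)*(b - 5)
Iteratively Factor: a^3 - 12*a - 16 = (a + 2)*(a^2 - 2*a - 8) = (a + 2)^2*(a - 4)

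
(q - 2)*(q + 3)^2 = q^3 + 4*q^2 - 3*q - 18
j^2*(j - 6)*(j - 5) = j^4 - 11*j^3 + 30*j^2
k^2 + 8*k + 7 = (k + 1)*(k + 7)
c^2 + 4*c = c*(c + 4)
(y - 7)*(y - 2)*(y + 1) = y^3 - 8*y^2 + 5*y + 14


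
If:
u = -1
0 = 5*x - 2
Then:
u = -1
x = 2/5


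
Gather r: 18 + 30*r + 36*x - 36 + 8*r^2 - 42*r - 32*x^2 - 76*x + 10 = 8*r^2 - 12*r - 32*x^2 - 40*x - 8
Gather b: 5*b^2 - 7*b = 5*b^2 - 7*b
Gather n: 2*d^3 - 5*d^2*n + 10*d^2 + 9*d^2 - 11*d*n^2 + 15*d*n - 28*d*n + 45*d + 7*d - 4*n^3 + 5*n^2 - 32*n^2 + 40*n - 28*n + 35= 2*d^3 + 19*d^2 + 52*d - 4*n^3 + n^2*(-11*d - 27) + n*(-5*d^2 - 13*d + 12) + 35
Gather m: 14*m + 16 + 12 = 14*m + 28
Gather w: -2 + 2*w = 2*w - 2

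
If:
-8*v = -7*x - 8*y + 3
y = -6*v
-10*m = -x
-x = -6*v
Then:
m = -9/70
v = -3/14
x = -9/7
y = 9/7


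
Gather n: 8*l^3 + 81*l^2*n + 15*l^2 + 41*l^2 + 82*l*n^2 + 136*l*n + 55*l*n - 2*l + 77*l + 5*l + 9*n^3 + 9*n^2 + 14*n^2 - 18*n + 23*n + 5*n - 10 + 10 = 8*l^3 + 56*l^2 + 80*l + 9*n^3 + n^2*(82*l + 23) + n*(81*l^2 + 191*l + 10)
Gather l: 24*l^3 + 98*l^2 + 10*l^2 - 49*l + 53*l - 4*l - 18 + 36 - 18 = 24*l^3 + 108*l^2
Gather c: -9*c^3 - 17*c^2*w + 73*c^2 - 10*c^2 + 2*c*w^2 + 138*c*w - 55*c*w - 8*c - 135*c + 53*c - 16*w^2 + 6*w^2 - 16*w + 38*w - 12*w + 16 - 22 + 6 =-9*c^3 + c^2*(63 - 17*w) + c*(2*w^2 + 83*w - 90) - 10*w^2 + 10*w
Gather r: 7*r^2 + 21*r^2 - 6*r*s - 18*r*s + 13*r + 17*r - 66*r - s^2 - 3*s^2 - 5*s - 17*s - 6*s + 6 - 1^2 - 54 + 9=28*r^2 + r*(-24*s - 36) - 4*s^2 - 28*s - 40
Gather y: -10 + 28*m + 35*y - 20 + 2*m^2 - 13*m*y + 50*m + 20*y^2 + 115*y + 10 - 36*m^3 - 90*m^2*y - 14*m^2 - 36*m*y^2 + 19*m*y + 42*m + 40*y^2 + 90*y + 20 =-36*m^3 - 12*m^2 + 120*m + y^2*(60 - 36*m) + y*(-90*m^2 + 6*m + 240)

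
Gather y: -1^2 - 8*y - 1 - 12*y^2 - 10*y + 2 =-12*y^2 - 18*y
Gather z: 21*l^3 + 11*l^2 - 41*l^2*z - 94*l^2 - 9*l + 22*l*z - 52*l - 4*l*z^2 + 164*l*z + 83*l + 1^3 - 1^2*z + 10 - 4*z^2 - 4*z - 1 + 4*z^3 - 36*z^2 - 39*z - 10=21*l^3 - 83*l^2 + 22*l + 4*z^3 + z^2*(-4*l - 40) + z*(-41*l^2 + 186*l - 44)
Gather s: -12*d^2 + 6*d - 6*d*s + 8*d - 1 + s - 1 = -12*d^2 + 14*d + s*(1 - 6*d) - 2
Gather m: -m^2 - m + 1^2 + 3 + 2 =-m^2 - m + 6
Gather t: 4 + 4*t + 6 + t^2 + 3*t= t^2 + 7*t + 10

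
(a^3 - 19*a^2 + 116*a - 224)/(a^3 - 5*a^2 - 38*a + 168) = (a - 8)/(a + 6)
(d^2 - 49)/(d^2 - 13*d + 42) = (d + 7)/(d - 6)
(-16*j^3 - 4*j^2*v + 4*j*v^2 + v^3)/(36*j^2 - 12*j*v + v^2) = (-16*j^3 - 4*j^2*v + 4*j*v^2 + v^3)/(36*j^2 - 12*j*v + v^2)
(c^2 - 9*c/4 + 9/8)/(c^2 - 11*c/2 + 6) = (c - 3/4)/(c - 4)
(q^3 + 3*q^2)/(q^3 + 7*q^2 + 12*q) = q/(q + 4)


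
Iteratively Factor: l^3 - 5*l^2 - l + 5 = (l - 1)*(l^2 - 4*l - 5) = (l - 1)*(l + 1)*(l - 5)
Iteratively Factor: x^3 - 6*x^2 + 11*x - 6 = (x - 2)*(x^2 - 4*x + 3) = (x - 2)*(x - 1)*(x - 3)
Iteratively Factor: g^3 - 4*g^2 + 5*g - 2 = (g - 1)*(g^2 - 3*g + 2) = (g - 1)^2*(g - 2)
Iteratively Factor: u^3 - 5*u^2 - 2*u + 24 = (u + 2)*(u^2 - 7*u + 12) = (u - 3)*(u + 2)*(u - 4)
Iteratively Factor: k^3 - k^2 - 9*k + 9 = (k - 1)*(k^2 - 9) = (k - 1)*(k + 3)*(k - 3)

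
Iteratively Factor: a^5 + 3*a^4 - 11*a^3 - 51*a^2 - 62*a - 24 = (a + 3)*(a^4 - 11*a^2 - 18*a - 8) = (a + 1)*(a + 3)*(a^3 - a^2 - 10*a - 8) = (a + 1)^2*(a + 3)*(a^2 - 2*a - 8) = (a - 4)*(a + 1)^2*(a + 3)*(a + 2)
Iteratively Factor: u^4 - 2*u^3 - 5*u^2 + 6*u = (u + 2)*(u^3 - 4*u^2 + 3*u) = u*(u + 2)*(u^2 - 4*u + 3) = u*(u - 3)*(u + 2)*(u - 1)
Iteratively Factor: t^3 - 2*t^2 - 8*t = (t)*(t^2 - 2*t - 8) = t*(t + 2)*(t - 4)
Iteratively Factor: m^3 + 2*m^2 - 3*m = (m)*(m^2 + 2*m - 3) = m*(m - 1)*(m + 3)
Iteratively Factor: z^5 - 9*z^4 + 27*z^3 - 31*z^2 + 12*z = (z - 4)*(z^4 - 5*z^3 + 7*z^2 - 3*z) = (z - 4)*(z - 3)*(z^3 - 2*z^2 + z) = z*(z - 4)*(z - 3)*(z^2 - 2*z + 1) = z*(z - 4)*(z - 3)*(z - 1)*(z - 1)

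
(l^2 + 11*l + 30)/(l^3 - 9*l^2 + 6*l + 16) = (l^2 + 11*l + 30)/(l^3 - 9*l^2 + 6*l + 16)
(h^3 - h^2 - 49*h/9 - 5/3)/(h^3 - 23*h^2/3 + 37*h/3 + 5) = (h + 5/3)/(h - 5)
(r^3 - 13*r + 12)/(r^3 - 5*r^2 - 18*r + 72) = (r - 1)/(r - 6)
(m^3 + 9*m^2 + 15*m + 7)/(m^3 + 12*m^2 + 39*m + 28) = (m + 1)/(m + 4)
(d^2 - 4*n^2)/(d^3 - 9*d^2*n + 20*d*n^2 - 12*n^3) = (d + 2*n)/(d^2 - 7*d*n + 6*n^2)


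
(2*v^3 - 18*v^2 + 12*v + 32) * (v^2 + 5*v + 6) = 2*v^5 - 8*v^4 - 66*v^3 - 16*v^2 + 232*v + 192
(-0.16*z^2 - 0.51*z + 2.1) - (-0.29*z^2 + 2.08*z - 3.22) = 0.13*z^2 - 2.59*z + 5.32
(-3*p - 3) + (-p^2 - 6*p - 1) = -p^2 - 9*p - 4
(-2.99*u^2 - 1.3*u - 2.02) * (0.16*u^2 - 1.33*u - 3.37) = -0.4784*u^4 + 3.7687*u^3 + 11.4821*u^2 + 7.0676*u + 6.8074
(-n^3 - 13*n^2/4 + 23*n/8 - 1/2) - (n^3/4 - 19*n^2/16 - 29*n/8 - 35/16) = -5*n^3/4 - 33*n^2/16 + 13*n/2 + 27/16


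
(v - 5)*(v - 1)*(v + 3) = v^3 - 3*v^2 - 13*v + 15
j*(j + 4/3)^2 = j^3 + 8*j^2/3 + 16*j/9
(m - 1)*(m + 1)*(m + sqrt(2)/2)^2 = m^4 + sqrt(2)*m^3 - m^2/2 - sqrt(2)*m - 1/2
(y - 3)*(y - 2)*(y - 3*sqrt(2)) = y^3 - 5*y^2 - 3*sqrt(2)*y^2 + 6*y + 15*sqrt(2)*y - 18*sqrt(2)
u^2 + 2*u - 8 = (u - 2)*(u + 4)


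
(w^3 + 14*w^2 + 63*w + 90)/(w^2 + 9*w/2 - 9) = 2*(w^2 + 8*w + 15)/(2*w - 3)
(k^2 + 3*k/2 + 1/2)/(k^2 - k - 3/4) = 2*(k + 1)/(2*k - 3)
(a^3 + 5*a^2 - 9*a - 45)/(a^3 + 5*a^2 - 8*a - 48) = (a^2 + 8*a + 15)/(a^2 + 8*a + 16)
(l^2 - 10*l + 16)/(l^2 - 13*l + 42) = (l^2 - 10*l + 16)/(l^2 - 13*l + 42)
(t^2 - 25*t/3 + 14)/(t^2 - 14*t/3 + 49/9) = 3*(t - 6)/(3*t - 7)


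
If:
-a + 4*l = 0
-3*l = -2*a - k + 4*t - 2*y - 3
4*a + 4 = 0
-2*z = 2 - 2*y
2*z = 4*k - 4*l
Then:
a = -1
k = z/2 - 1/4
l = -1/4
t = 5*z/8 + 7/8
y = z + 1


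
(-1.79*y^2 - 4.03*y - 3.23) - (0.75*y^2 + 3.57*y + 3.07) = -2.54*y^2 - 7.6*y - 6.3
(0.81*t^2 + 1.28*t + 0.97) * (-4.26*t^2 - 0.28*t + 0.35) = -3.4506*t^4 - 5.6796*t^3 - 4.2071*t^2 + 0.1764*t + 0.3395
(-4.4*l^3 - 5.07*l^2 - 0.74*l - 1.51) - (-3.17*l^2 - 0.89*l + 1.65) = -4.4*l^3 - 1.9*l^2 + 0.15*l - 3.16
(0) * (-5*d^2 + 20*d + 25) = 0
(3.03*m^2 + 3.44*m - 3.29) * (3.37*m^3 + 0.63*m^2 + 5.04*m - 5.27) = 10.2111*m^5 + 13.5017*m^4 + 6.3511*m^3 - 0.703199999999999*m^2 - 34.7104*m + 17.3383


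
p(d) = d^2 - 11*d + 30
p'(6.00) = 1.00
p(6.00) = 0.00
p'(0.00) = -11.00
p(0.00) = 30.00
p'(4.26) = -2.48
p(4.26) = 1.29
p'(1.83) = -7.34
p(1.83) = 13.22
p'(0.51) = -9.98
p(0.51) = 24.65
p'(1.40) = -8.20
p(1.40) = 16.56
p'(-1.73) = -14.46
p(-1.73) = 52.02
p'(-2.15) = -15.30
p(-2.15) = 58.27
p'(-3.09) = -17.18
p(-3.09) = 73.54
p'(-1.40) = -13.80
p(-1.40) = 47.36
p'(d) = 2*d - 11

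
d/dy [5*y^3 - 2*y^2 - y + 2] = 15*y^2 - 4*y - 1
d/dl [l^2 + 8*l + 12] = 2*l + 8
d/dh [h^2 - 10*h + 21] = 2*h - 10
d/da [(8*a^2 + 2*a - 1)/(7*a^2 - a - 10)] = (-22*a^2 - 146*a - 21)/(49*a^4 - 14*a^3 - 139*a^2 + 20*a + 100)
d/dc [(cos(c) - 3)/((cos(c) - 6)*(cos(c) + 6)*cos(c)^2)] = 3*(cos(c)^3 - 4*cos(c)^2 - 12*cos(c) + 72)*sin(c)/((cos(c) - 6)^2*(cos(c) + 6)^2*cos(c)^3)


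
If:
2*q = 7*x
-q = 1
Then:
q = -1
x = -2/7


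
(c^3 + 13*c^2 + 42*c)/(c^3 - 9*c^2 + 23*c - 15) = c*(c^2 + 13*c + 42)/(c^3 - 9*c^2 + 23*c - 15)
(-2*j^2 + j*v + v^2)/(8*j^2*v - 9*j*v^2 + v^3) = (2*j + v)/(v*(-8*j + v))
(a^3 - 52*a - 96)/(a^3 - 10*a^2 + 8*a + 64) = (a + 6)/(a - 4)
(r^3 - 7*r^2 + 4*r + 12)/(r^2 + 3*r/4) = 4*(r^3 - 7*r^2 + 4*r + 12)/(r*(4*r + 3))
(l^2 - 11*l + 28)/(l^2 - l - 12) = (l - 7)/(l + 3)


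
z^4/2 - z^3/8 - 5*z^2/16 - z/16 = z*(z/2 + 1/4)*(z - 1)*(z + 1/4)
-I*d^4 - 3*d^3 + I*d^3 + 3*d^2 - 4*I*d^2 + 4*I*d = d*(d - 4*I)*(d + I)*(-I*d + I)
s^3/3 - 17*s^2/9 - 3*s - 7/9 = (s/3 + 1/3)*(s - 7)*(s + 1/3)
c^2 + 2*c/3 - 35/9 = (c - 5/3)*(c + 7/3)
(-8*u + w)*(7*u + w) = -56*u^2 - u*w + w^2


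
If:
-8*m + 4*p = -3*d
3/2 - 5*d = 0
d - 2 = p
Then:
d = 3/10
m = -59/80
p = -17/10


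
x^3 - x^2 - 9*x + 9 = (x - 3)*(x - 1)*(x + 3)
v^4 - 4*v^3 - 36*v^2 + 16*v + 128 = (v - 8)*(v - 2)*(v + 2)*(v + 4)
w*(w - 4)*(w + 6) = w^3 + 2*w^2 - 24*w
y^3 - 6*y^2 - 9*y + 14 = (y - 7)*(y - 1)*(y + 2)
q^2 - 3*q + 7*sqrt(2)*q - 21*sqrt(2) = (q - 3)*(q + 7*sqrt(2))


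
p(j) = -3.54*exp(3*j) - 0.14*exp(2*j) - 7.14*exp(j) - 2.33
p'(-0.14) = -13.40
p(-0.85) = -5.68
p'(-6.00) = -0.02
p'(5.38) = -108566643.49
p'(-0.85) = -3.93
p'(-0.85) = -3.93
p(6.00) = -232461959.23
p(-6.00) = -2.35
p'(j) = -10.62*exp(3*j) - 0.28*exp(2*j) - 7.14*exp(j)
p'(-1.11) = -2.76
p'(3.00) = -86311.12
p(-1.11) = -4.82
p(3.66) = -208248.71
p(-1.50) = -3.97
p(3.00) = -28887.14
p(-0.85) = -5.68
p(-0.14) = -10.97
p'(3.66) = -623972.77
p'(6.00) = -697357324.06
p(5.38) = -36192114.46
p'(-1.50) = -1.73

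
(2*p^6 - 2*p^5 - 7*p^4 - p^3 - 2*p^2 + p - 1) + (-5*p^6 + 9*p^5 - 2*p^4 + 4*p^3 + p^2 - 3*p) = -3*p^6 + 7*p^5 - 9*p^4 + 3*p^3 - p^2 - 2*p - 1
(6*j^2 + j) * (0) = 0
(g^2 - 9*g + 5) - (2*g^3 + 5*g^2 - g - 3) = -2*g^3 - 4*g^2 - 8*g + 8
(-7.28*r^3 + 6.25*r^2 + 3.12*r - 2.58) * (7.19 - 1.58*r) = 11.5024*r^4 - 62.2182*r^3 + 40.0079*r^2 + 26.5092*r - 18.5502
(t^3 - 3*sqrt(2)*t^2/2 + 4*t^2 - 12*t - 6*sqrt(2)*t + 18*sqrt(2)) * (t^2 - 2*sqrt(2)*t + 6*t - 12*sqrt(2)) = t^5 - 7*sqrt(2)*t^4/2 + 10*t^4 - 35*sqrt(2)*t^3 + 18*t^3 - 42*sqrt(2)*t^2 - 12*t^2 + 72*t + 252*sqrt(2)*t - 432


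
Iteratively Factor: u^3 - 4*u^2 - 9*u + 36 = (u - 4)*(u^2 - 9) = (u - 4)*(u - 3)*(u + 3)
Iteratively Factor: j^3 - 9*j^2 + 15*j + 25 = (j - 5)*(j^2 - 4*j - 5) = (j - 5)^2*(j + 1)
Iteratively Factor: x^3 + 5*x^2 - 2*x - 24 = (x + 3)*(x^2 + 2*x - 8) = (x + 3)*(x + 4)*(x - 2)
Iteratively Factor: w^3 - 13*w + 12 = (w - 1)*(w^2 + w - 12) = (w - 3)*(w - 1)*(w + 4)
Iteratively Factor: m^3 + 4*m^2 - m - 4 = (m + 4)*(m^2 - 1) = (m + 1)*(m + 4)*(m - 1)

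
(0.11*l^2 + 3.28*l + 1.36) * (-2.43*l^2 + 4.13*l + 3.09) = -0.2673*l^4 - 7.5161*l^3 + 10.5815*l^2 + 15.752*l + 4.2024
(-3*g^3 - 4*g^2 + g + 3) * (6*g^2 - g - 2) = -18*g^5 - 21*g^4 + 16*g^3 + 25*g^2 - 5*g - 6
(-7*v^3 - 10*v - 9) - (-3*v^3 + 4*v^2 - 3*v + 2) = -4*v^3 - 4*v^2 - 7*v - 11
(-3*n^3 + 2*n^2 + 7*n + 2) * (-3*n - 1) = 9*n^4 - 3*n^3 - 23*n^2 - 13*n - 2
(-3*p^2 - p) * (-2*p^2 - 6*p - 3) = 6*p^4 + 20*p^3 + 15*p^2 + 3*p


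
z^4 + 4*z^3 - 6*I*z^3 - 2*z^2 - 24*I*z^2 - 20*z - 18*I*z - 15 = (z + 3)*(z - 5*I)*(-I*z - I)*(I*z + 1)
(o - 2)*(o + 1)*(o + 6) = o^3 + 5*o^2 - 8*o - 12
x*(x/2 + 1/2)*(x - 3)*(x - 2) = x^4/2 - 2*x^3 + x^2/2 + 3*x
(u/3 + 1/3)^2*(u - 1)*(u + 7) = u^4/9 + 8*u^3/9 + 2*u^2/3 - 8*u/9 - 7/9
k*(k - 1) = k^2 - k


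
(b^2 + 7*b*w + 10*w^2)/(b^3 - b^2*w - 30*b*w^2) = (-b - 2*w)/(b*(-b + 6*w))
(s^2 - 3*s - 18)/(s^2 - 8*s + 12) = (s + 3)/(s - 2)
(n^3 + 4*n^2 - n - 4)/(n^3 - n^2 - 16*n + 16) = (n + 1)/(n - 4)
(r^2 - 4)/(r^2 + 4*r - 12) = (r + 2)/(r + 6)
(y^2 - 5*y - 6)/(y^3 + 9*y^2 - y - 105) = (y^2 - 5*y - 6)/(y^3 + 9*y^2 - y - 105)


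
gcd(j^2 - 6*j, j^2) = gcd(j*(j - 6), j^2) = j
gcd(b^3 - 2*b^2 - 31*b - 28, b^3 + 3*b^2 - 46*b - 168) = b^2 - 3*b - 28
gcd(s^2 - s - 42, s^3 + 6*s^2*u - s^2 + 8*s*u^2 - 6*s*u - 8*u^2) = 1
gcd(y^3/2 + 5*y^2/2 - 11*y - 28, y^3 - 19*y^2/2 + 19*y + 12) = y - 4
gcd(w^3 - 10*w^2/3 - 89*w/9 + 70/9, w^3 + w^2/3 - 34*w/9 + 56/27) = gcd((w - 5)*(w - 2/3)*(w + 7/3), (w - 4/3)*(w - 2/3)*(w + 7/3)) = w^2 + 5*w/3 - 14/9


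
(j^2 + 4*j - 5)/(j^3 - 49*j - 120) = (j - 1)/(j^2 - 5*j - 24)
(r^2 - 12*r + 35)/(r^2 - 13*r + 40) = (r - 7)/(r - 8)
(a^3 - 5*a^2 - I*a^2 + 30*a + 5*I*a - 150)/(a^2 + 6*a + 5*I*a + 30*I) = (a^2 - a*(5 + 6*I) + 30*I)/(a + 6)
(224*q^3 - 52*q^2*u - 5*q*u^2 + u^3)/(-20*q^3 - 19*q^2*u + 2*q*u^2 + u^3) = (-56*q^2 - q*u + u^2)/(5*q^2 + 6*q*u + u^2)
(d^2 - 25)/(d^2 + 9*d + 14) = (d^2 - 25)/(d^2 + 9*d + 14)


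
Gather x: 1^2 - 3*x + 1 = 2 - 3*x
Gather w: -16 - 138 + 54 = -100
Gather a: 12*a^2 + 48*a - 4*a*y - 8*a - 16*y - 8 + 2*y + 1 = 12*a^2 + a*(40 - 4*y) - 14*y - 7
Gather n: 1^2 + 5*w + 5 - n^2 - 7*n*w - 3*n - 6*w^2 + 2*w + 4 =-n^2 + n*(-7*w - 3) - 6*w^2 + 7*w + 10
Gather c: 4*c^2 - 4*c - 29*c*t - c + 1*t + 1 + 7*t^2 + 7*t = 4*c^2 + c*(-29*t - 5) + 7*t^2 + 8*t + 1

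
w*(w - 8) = w^2 - 8*w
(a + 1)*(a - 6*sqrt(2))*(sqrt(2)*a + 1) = sqrt(2)*a^3 - 11*a^2 + sqrt(2)*a^2 - 11*a - 6*sqrt(2)*a - 6*sqrt(2)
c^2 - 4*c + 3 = (c - 3)*(c - 1)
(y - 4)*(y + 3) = y^2 - y - 12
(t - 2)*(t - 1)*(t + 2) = t^3 - t^2 - 4*t + 4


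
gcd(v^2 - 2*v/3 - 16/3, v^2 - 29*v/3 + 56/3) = v - 8/3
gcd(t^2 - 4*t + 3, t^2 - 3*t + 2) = t - 1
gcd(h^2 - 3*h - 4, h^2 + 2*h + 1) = h + 1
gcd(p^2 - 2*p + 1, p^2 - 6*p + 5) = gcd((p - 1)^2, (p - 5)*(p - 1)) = p - 1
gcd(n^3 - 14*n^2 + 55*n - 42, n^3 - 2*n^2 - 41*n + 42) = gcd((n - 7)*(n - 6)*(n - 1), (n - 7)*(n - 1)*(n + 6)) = n^2 - 8*n + 7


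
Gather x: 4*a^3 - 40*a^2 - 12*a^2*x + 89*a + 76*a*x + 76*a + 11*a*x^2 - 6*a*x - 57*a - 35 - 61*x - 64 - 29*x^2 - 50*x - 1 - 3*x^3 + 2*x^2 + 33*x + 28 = 4*a^3 - 40*a^2 + 108*a - 3*x^3 + x^2*(11*a - 27) + x*(-12*a^2 + 70*a - 78) - 72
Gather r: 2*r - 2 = 2*r - 2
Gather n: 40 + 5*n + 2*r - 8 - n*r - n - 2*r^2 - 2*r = n*(4 - r) - 2*r^2 + 32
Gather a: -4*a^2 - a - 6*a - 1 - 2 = -4*a^2 - 7*a - 3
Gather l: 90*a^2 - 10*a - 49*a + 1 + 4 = 90*a^2 - 59*a + 5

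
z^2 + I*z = z*(z + I)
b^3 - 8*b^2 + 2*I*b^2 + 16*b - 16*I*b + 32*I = (b - 4)^2*(b + 2*I)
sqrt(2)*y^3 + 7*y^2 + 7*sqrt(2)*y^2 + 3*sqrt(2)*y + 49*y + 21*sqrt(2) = (y + 7)*(y + 3*sqrt(2))*(sqrt(2)*y + 1)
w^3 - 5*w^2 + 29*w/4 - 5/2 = (w - 5/2)*(w - 2)*(w - 1/2)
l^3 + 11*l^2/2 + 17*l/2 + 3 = (l + 1/2)*(l + 2)*(l + 3)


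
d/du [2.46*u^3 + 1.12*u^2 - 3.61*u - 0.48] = 7.38*u^2 + 2.24*u - 3.61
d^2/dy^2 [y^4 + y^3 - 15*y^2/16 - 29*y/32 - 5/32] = 12*y^2 + 6*y - 15/8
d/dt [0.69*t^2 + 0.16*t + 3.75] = 1.38*t + 0.16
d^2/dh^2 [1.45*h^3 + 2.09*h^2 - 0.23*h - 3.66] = 8.7*h + 4.18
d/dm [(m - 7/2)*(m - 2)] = 2*m - 11/2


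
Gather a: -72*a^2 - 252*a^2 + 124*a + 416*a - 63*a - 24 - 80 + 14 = -324*a^2 + 477*a - 90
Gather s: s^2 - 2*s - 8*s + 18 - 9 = s^2 - 10*s + 9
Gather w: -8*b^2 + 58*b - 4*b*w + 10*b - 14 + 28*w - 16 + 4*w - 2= -8*b^2 + 68*b + w*(32 - 4*b) - 32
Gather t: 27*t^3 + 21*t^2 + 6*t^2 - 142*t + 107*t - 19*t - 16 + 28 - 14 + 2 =27*t^3 + 27*t^2 - 54*t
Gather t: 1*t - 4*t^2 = -4*t^2 + t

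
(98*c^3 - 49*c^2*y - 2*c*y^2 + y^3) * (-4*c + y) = -392*c^4 + 294*c^3*y - 41*c^2*y^2 - 6*c*y^3 + y^4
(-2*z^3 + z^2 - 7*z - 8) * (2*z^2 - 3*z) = -4*z^5 + 8*z^4 - 17*z^3 + 5*z^2 + 24*z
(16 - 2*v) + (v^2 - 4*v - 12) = v^2 - 6*v + 4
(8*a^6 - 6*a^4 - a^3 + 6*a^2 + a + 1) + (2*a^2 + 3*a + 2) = 8*a^6 - 6*a^4 - a^3 + 8*a^2 + 4*a + 3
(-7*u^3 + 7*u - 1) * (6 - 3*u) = 21*u^4 - 42*u^3 - 21*u^2 + 45*u - 6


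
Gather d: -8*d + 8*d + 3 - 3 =0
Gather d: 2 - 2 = 0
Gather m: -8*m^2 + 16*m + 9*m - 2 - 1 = -8*m^2 + 25*m - 3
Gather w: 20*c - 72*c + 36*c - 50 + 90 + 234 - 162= 112 - 16*c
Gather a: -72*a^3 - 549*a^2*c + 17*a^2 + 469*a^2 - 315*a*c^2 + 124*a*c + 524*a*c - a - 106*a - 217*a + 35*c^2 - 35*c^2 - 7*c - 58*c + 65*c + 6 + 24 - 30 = -72*a^3 + a^2*(486 - 549*c) + a*(-315*c^2 + 648*c - 324)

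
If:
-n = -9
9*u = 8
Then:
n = 9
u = 8/9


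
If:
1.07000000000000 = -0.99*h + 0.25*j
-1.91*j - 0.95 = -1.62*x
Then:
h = 0.214183722037125*x - 1.20640964620022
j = 0.848167539267016*x - 0.49738219895288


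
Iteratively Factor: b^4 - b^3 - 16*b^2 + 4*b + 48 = (b - 2)*(b^3 + b^2 - 14*b - 24) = (b - 2)*(b + 3)*(b^2 - 2*b - 8) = (b - 2)*(b + 2)*(b + 3)*(b - 4)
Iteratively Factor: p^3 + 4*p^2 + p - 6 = (p + 2)*(p^2 + 2*p - 3) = (p - 1)*(p + 2)*(p + 3)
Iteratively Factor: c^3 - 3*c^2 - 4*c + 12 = (c - 3)*(c^2 - 4) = (c - 3)*(c + 2)*(c - 2)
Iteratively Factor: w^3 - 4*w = (w + 2)*(w^2 - 2*w) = (w - 2)*(w + 2)*(w)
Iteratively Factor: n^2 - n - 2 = (n - 2)*(n + 1)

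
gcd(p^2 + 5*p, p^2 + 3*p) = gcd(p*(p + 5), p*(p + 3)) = p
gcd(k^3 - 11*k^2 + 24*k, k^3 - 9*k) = k^2 - 3*k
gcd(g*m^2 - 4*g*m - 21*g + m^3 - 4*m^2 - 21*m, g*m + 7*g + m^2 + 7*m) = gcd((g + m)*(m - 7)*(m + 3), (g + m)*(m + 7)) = g + m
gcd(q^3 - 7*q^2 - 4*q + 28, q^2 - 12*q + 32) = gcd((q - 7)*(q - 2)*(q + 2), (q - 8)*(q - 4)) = 1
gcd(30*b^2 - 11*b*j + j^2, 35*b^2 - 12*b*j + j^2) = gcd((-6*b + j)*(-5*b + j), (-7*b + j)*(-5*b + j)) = 5*b - j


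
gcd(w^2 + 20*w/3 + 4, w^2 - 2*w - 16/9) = w + 2/3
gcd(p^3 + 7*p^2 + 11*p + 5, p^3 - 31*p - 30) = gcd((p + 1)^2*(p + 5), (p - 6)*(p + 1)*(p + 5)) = p^2 + 6*p + 5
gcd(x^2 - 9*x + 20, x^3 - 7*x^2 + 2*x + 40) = x^2 - 9*x + 20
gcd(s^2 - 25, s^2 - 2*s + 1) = 1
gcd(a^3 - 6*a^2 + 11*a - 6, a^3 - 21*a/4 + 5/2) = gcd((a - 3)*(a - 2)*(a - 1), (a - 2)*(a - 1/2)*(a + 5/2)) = a - 2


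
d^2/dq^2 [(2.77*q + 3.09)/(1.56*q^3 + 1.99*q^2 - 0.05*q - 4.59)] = (40.446432*q^5 + 141.833016*q^4 + 175.85261*q^3 + 309.98583*q^2 + 282.717828*q + 55.192758)/(3.796416*q^9 + 14.528592*q^8 + 18.168228*q^7 - 26.561393*q^6 - 86.077491*q^5 - 52.367532*q^4 + 101.338813*q^3 + 125.742132*q^2 - 3.160215*q - 96.702579)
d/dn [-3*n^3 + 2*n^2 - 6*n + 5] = -9*n^2 + 4*n - 6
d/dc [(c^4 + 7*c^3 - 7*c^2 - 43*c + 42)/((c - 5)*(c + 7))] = (2*c^3 - 15*c^2 + 29)/(c^2 - 10*c + 25)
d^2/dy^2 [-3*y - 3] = 0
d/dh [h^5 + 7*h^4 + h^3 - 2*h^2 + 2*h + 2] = 5*h^4 + 28*h^3 + 3*h^2 - 4*h + 2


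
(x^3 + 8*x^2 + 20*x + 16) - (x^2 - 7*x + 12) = x^3 + 7*x^2 + 27*x + 4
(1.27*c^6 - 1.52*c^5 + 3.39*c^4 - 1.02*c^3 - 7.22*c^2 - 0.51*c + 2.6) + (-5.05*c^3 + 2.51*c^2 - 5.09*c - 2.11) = 1.27*c^6 - 1.52*c^5 + 3.39*c^4 - 6.07*c^3 - 4.71*c^2 - 5.6*c + 0.49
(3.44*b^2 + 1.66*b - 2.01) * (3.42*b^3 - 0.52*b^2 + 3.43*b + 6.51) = 11.7648*b^5 + 3.8884*b^4 + 4.0618*b^3 + 29.1334*b^2 + 3.9123*b - 13.0851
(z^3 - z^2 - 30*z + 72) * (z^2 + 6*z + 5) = z^5 + 5*z^4 - 31*z^3 - 113*z^2 + 282*z + 360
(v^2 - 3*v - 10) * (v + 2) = v^3 - v^2 - 16*v - 20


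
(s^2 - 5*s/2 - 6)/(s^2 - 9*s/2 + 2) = (2*s + 3)/(2*s - 1)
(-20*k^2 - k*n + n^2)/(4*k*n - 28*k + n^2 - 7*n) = (-5*k + n)/(n - 7)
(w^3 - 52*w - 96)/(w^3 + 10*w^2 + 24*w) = (w^2 - 6*w - 16)/(w*(w + 4))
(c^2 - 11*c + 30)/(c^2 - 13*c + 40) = (c - 6)/(c - 8)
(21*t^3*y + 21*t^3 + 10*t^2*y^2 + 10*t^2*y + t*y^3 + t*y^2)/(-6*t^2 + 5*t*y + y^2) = t*(21*t^2*y + 21*t^2 + 10*t*y^2 + 10*t*y + y^3 + y^2)/(-6*t^2 + 5*t*y + y^2)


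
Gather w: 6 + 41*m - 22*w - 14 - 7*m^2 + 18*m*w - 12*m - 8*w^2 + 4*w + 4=-7*m^2 + 29*m - 8*w^2 + w*(18*m - 18) - 4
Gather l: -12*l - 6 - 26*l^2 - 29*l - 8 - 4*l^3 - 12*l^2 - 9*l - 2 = -4*l^3 - 38*l^2 - 50*l - 16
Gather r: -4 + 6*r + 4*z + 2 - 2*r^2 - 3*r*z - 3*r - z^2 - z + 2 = -2*r^2 + r*(3 - 3*z) - z^2 + 3*z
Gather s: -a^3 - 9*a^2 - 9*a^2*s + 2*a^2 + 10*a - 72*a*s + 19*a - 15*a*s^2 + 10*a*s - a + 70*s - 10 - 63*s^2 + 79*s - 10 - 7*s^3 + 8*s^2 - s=-a^3 - 7*a^2 + 28*a - 7*s^3 + s^2*(-15*a - 55) + s*(-9*a^2 - 62*a + 148) - 20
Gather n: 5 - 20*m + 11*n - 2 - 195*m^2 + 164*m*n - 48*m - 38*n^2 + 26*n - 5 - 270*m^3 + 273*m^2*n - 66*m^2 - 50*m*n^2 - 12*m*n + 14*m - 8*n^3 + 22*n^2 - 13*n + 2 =-270*m^3 - 261*m^2 - 54*m - 8*n^3 + n^2*(-50*m - 16) + n*(273*m^2 + 152*m + 24)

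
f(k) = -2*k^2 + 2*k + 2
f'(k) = 2 - 4*k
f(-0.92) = -1.53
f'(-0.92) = 5.68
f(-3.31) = -26.53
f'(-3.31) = 15.24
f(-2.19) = -11.97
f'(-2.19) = 10.76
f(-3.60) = -31.12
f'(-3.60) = 16.40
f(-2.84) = -19.81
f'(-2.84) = 13.36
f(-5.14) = -61.12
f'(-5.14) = 22.56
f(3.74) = -18.50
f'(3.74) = -12.96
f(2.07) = -2.43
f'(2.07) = -6.28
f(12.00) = -262.00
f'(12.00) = -46.00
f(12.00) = -262.00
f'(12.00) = -46.00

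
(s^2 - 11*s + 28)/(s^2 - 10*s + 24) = (s - 7)/(s - 6)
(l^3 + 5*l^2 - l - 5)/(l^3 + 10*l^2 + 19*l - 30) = (l + 1)/(l + 6)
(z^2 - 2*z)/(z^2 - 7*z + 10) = z/(z - 5)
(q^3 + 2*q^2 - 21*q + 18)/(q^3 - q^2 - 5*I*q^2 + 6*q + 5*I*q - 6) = (q^2 + 3*q - 18)/(q^2 - 5*I*q + 6)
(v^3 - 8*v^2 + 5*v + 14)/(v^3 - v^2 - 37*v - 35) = (v - 2)/(v + 5)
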